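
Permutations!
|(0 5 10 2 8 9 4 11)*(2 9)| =|(0 5 10 9 4 11)(2 8)| =6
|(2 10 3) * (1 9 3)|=|(1 9 3 2 10)|=5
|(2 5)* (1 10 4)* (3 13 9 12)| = 12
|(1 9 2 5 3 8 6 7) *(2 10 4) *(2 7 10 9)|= 9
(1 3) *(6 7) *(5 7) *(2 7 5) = (1 3)(2 7 6) = [0, 3, 7, 1, 4, 5, 2, 6]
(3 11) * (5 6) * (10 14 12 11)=(3 10 14 12 11)(5 6)=[0, 1, 2, 10, 4, 6, 5, 7, 8, 9, 14, 3, 11, 13, 12]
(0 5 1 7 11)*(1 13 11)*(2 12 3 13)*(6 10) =(0 5 2 12 3 13 11)(1 7)(6 10) =[5, 7, 12, 13, 4, 2, 10, 1, 8, 9, 6, 0, 3, 11]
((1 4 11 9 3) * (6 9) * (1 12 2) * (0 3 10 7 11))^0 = (12) = [0, 1, 2, 3, 4, 5, 6, 7, 8, 9, 10, 11, 12]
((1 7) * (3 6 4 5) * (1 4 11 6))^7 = (1 4 3 7 5)(6 11) = [0, 4, 2, 7, 3, 1, 11, 5, 8, 9, 10, 6]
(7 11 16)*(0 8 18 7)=(0 8 18 7 11 16)=[8, 1, 2, 3, 4, 5, 6, 11, 18, 9, 10, 16, 12, 13, 14, 15, 0, 17, 7]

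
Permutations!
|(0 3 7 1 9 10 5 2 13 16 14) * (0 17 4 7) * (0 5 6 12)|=|(0 3 5 2 13 16 14 17 4 7 1 9 10 6 12)|=15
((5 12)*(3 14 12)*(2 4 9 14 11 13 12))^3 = [0, 1, 14, 12, 2, 13, 6, 7, 8, 4, 10, 5, 11, 3, 9] = (2 14 9 4)(3 12 11 5 13)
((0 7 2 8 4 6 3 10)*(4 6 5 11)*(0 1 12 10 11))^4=(0 6 5 8 4 2 11 7 3)(1 12 10)=[6, 12, 11, 0, 2, 8, 5, 3, 4, 9, 1, 7, 10]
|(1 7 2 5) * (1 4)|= 5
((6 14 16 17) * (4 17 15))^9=[0, 1, 2, 3, 14, 5, 15, 7, 8, 9, 10, 11, 12, 13, 4, 6, 17, 16]=(4 14)(6 15)(16 17)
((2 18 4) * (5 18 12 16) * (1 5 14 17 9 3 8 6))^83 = (1 12 3 18 14 6 2 9 5 16 8 4 17) = [0, 12, 9, 18, 17, 16, 2, 7, 4, 5, 10, 11, 3, 13, 6, 15, 8, 1, 14]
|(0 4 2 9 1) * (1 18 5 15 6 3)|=|(0 4 2 9 18 5 15 6 3 1)|=10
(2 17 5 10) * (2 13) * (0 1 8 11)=(0 1 8 11)(2 17 5 10 13)=[1, 8, 17, 3, 4, 10, 6, 7, 11, 9, 13, 0, 12, 2, 14, 15, 16, 5]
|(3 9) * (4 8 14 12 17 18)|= 6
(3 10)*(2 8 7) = (2 8 7)(3 10) = [0, 1, 8, 10, 4, 5, 6, 2, 7, 9, 3]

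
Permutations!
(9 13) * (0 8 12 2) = (0 8 12 2)(9 13) = [8, 1, 0, 3, 4, 5, 6, 7, 12, 13, 10, 11, 2, 9]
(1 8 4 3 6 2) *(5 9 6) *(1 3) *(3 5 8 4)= (1 4)(2 5 9 6)(3 8)= [0, 4, 5, 8, 1, 9, 2, 7, 3, 6]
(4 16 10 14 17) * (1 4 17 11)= [0, 4, 2, 3, 16, 5, 6, 7, 8, 9, 14, 1, 12, 13, 11, 15, 10, 17]= (17)(1 4 16 10 14 11)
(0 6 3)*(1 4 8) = (0 6 3)(1 4 8) = [6, 4, 2, 0, 8, 5, 3, 7, 1]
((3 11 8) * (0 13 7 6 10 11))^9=(0 13 7 6 10 11 8 3)=[13, 1, 2, 0, 4, 5, 10, 6, 3, 9, 11, 8, 12, 7]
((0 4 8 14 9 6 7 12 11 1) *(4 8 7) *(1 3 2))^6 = (0 7)(1 4)(2 6)(3 9)(8 12)(11 14) = [7, 4, 6, 9, 1, 5, 2, 0, 12, 3, 10, 14, 8, 13, 11]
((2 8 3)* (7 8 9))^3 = (2 8 9 3 7) = [0, 1, 8, 7, 4, 5, 6, 2, 9, 3]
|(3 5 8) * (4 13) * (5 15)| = |(3 15 5 8)(4 13)| = 4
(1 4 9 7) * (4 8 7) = (1 8 7)(4 9) = [0, 8, 2, 3, 9, 5, 6, 1, 7, 4]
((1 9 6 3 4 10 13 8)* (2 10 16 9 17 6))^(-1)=(1 8 13 10 2 9 16 4 3 6 17)=[0, 8, 9, 6, 3, 5, 17, 7, 13, 16, 2, 11, 12, 10, 14, 15, 4, 1]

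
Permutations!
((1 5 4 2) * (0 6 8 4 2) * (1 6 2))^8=(0 8 2 4 6)=[8, 1, 4, 3, 6, 5, 0, 7, 2]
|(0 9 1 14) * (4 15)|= 4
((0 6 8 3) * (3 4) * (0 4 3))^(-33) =(0 8 4 6 3) =[8, 1, 2, 0, 6, 5, 3, 7, 4]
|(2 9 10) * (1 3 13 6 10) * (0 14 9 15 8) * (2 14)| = |(0 2 15 8)(1 3 13 6 10 14 9)| = 28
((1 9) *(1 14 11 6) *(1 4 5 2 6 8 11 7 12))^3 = (1 7 9 12 14)(2 5 4 6)(8 11) = [0, 7, 5, 3, 6, 4, 2, 9, 11, 12, 10, 8, 14, 13, 1]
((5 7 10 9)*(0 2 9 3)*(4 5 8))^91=[2, 1, 9, 0, 5, 7, 6, 10, 4, 8, 3]=(0 2 9 8 4 5 7 10 3)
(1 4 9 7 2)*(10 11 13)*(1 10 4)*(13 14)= [0, 1, 10, 3, 9, 5, 6, 2, 8, 7, 11, 14, 12, 4, 13]= (2 10 11 14 13 4 9 7)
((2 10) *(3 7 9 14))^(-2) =[0, 1, 2, 9, 4, 5, 6, 14, 8, 3, 10, 11, 12, 13, 7] =(3 9)(7 14)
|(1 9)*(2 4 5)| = |(1 9)(2 4 5)| = 6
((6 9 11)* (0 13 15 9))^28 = [11, 1, 2, 3, 4, 5, 9, 7, 8, 13, 10, 15, 12, 6, 14, 0] = (0 11 15)(6 9 13)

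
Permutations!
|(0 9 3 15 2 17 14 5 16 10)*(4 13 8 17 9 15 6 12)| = |(0 15 2 9 3 6 12 4 13 8 17 14 5 16 10)| = 15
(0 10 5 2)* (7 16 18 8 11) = (0 10 5 2)(7 16 18 8 11) = [10, 1, 0, 3, 4, 2, 6, 16, 11, 9, 5, 7, 12, 13, 14, 15, 18, 17, 8]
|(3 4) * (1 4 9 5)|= 5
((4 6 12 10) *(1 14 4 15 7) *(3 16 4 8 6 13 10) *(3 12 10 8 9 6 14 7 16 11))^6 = [0, 1, 2, 3, 10, 5, 8, 7, 16, 13, 14, 11, 12, 15, 4, 9, 6] = (4 10 14)(6 8 16)(9 13 15)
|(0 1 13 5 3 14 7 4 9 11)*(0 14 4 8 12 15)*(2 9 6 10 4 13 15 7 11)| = |(0 1 15)(2 9)(3 13 5)(4 6 10)(7 8 12)(11 14)| = 6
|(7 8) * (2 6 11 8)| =5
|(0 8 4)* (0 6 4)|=|(0 8)(4 6)|=2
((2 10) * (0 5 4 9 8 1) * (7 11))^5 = (0 1 8 9 4 5)(2 10)(7 11) = [1, 8, 10, 3, 5, 0, 6, 11, 9, 4, 2, 7]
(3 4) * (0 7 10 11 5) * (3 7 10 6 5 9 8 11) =(0 10 3 4 7 6 5)(8 11 9) =[10, 1, 2, 4, 7, 0, 5, 6, 11, 8, 3, 9]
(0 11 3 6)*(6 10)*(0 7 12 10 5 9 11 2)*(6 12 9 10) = (0 2)(3 5 10 12 6 7 9 11) = [2, 1, 0, 5, 4, 10, 7, 9, 8, 11, 12, 3, 6]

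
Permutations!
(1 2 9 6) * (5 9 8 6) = (1 2 8 6)(5 9) = [0, 2, 8, 3, 4, 9, 1, 7, 6, 5]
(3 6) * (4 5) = (3 6)(4 5) = [0, 1, 2, 6, 5, 4, 3]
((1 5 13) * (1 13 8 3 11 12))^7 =(13)(1 5 8 3 11 12) =[0, 5, 2, 11, 4, 8, 6, 7, 3, 9, 10, 12, 1, 13]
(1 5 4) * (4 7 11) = (1 5 7 11 4) = [0, 5, 2, 3, 1, 7, 6, 11, 8, 9, 10, 4]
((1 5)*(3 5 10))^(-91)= [0, 10, 2, 5, 4, 1, 6, 7, 8, 9, 3]= (1 10 3 5)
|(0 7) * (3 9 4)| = |(0 7)(3 9 4)| = 6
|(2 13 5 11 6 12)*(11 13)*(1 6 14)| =6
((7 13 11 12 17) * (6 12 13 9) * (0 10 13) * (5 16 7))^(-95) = (0 10 13 11)(5 9 17 7 12 16 6) = [10, 1, 2, 3, 4, 9, 5, 12, 8, 17, 13, 0, 16, 11, 14, 15, 6, 7]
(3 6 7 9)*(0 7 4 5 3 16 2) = (0 7 9 16 2)(3 6 4 5) = [7, 1, 0, 6, 5, 3, 4, 9, 8, 16, 10, 11, 12, 13, 14, 15, 2]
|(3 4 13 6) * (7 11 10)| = |(3 4 13 6)(7 11 10)| = 12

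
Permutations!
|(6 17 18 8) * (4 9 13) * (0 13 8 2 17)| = |(0 13 4 9 8 6)(2 17 18)| = 6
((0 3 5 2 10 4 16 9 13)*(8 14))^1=(0 3 5 2 10 4 16 9 13)(8 14)=[3, 1, 10, 5, 16, 2, 6, 7, 14, 13, 4, 11, 12, 0, 8, 15, 9]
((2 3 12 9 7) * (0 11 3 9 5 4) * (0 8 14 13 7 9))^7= (0 14 12 2 8 3 7 4 11 13 5)= [14, 1, 8, 7, 11, 0, 6, 4, 3, 9, 10, 13, 2, 5, 12]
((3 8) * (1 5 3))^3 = (1 8 3 5) = [0, 8, 2, 5, 4, 1, 6, 7, 3]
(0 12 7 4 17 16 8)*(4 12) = [4, 1, 2, 3, 17, 5, 6, 12, 0, 9, 10, 11, 7, 13, 14, 15, 8, 16] = (0 4 17 16 8)(7 12)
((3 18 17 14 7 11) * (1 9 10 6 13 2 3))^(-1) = (1 11 7 14 17 18 3 2 13 6 10 9) = [0, 11, 13, 2, 4, 5, 10, 14, 8, 1, 9, 7, 12, 6, 17, 15, 16, 18, 3]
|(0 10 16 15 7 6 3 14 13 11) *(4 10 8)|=|(0 8 4 10 16 15 7 6 3 14 13 11)|=12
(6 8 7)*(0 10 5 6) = (0 10 5 6 8 7) = [10, 1, 2, 3, 4, 6, 8, 0, 7, 9, 5]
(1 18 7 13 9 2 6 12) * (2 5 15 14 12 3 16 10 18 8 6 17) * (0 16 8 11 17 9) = (0 16 10 18 7 13)(1 11 17 2 9 5 15 14 12)(3 8 6) = [16, 11, 9, 8, 4, 15, 3, 13, 6, 5, 18, 17, 1, 0, 12, 14, 10, 2, 7]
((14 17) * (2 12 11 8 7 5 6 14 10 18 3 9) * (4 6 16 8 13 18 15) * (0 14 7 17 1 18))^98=(0 11 2 3 1)(4 15 10 17 8 16 5 7 6)(9 18 14 13 12)=[11, 0, 3, 1, 15, 7, 4, 6, 16, 18, 17, 2, 9, 12, 13, 10, 5, 8, 14]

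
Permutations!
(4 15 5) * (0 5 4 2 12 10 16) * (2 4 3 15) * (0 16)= [5, 1, 12, 15, 2, 4, 6, 7, 8, 9, 0, 11, 10, 13, 14, 3, 16]= (16)(0 5 4 2 12 10)(3 15)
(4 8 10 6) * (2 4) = [0, 1, 4, 3, 8, 5, 2, 7, 10, 9, 6] = (2 4 8 10 6)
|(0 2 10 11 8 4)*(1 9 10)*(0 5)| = |(0 2 1 9 10 11 8 4 5)| = 9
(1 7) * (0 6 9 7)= [6, 0, 2, 3, 4, 5, 9, 1, 8, 7]= (0 6 9 7 1)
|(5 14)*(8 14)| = |(5 8 14)| = 3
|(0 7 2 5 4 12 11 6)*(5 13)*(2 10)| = 10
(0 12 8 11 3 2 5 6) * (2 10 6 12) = [2, 1, 5, 10, 4, 12, 0, 7, 11, 9, 6, 3, 8] = (0 2 5 12 8 11 3 10 6)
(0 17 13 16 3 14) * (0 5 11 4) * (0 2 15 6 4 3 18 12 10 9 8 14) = (0 17 13 16 18 12 10 9 8 14 5 11 3)(2 15 6 4) = [17, 1, 15, 0, 2, 11, 4, 7, 14, 8, 9, 3, 10, 16, 5, 6, 18, 13, 12]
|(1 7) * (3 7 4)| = 4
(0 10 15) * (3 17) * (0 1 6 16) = (0 10 15 1 6 16)(3 17) = [10, 6, 2, 17, 4, 5, 16, 7, 8, 9, 15, 11, 12, 13, 14, 1, 0, 3]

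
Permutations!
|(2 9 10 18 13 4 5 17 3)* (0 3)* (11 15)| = 10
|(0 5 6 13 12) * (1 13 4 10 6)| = |(0 5 1 13 12)(4 10 6)| = 15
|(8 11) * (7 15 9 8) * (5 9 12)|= 7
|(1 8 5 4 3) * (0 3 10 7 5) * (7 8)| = 8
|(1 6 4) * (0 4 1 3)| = |(0 4 3)(1 6)| = 6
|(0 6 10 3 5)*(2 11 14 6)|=|(0 2 11 14 6 10 3 5)|=8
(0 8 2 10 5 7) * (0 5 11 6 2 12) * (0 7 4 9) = (0 8 12 7 5 4 9)(2 10 11 6) = [8, 1, 10, 3, 9, 4, 2, 5, 12, 0, 11, 6, 7]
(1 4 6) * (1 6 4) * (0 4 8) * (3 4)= (0 3 4 8)= [3, 1, 2, 4, 8, 5, 6, 7, 0]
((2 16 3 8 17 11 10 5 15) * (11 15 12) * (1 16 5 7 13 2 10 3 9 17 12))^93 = [0, 17, 16, 8, 4, 9, 6, 5, 12, 10, 2, 3, 11, 1, 14, 13, 15, 7] = (1 17 7 5 9 10 2 16 15 13)(3 8 12 11)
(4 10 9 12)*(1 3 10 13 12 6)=(1 3 10 9 6)(4 13 12)=[0, 3, 2, 10, 13, 5, 1, 7, 8, 6, 9, 11, 4, 12]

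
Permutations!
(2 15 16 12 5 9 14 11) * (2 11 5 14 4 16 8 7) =(2 15 8 7)(4 16 12 14 5 9) =[0, 1, 15, 3, 16, 9, 6, 2, 7, 4, 10, 11, 14, 13, 5, 8, 12]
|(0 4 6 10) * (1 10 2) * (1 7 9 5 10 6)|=9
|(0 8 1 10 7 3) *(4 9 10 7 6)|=20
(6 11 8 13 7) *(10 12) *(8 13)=[0, 1, 2, 3, 4, 5, 11, 6, 8, 9, 12, 13, 10, 7]=(6 11 13 7)(10 12)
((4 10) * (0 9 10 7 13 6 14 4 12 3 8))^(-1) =(0 8 3 12 10 9)(4 14 6 13 7) =[8, 1, 2, 12, 14, 5, 13, 4, 3, 0, 9, 11, 10, 7, 6]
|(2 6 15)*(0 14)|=|(0 14)(2 6 15)|=6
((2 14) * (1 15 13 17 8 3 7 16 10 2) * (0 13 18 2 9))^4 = (0 3 9 8 10 17 16 13 7)(1 14 2 18 15) = [3, 14, 18, 9, 4, 5, 6, 0, 10, 8, 17, 11, 12, 7, 2, 1, 13, 16, 15]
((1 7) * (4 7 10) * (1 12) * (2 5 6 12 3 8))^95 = (1 8)(2 10)(3 12)(4 5)(6 7) = [0, 8, 10, 12, 5, 4, 7, 6, 1, 9, 2, 11, 3]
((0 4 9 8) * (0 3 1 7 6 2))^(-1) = (0 2 6 7 1 3 8 9 4) = [2, 3, 6, 8, 0, 5, 7, 1, 9, 4]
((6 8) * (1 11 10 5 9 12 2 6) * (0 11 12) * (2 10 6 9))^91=[11, 12, 9, 3, 4, 2, 8, 7, 1, 0, 5, 6, 10]=(0 11 6 8 1 12 10 5 2 9)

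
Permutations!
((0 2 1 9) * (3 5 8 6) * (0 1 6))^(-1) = (0 8 5 3 6 2)(1 9) = [8, 9, 0, 6, 4, 3, 2, 7, 5, 1]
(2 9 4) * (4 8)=(2 9 8 4)=[0, 1, 9, 3, 2, 5, 6, 7, 4, 8]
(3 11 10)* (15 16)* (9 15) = [0, 1, 2, 11, 4, 5, 6, 7, 8, 15, 3, 10, 12, 13, 14, 16, 9] = (3 11 10)(9 15 16)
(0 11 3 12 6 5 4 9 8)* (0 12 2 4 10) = (0 11 3 2 4 9 8 12 6 5 10) = [11, 1, 4, 2, 9, 10, 5, 7, 12, 8, 0, 3, 6]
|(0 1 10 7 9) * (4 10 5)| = 7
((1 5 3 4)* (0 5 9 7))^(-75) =(0 3 1 7 5 4 9) =[3, 7, 2, 1, 9, 4, 6, 5, 8, 0]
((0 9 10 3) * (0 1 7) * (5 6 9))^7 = (0 7 1 3 10 9 6 5) = [7, 3, 2, 10, 4, 0, 5, 1, 8, 6, 9]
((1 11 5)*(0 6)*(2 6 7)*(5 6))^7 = (11) = [0, 1, 2, 3, 4, 5, 6, 7, 8, 9, 10, 11]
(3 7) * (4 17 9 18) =[0, 1, 2, 7, 17, 5, 6, 3, 8, 18, 10, 11, 12, 13, 14, 15, 16, 9, 4] =(3 7)(4 17 9 18)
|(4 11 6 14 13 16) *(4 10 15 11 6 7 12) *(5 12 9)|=|(4 6 14 13 16 10 15 11 7 9 5 12)|=12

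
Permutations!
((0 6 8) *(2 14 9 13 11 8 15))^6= [13, 1, 0, 3, 4, 5, 11, 7, 9, 15, 10, 14, 12, 2, 6, 8]= (0 13 2)(6 11 14)(8 9 15)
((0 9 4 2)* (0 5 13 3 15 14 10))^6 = (0 3 4 14 5)(2 10 13 9 15) = [3, 1, 10, 4, 14, 0, 6, 7, 8, 15, 13, 11, 12, 9, 5, 2]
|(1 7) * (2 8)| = |(1 7)(2 8)| = 2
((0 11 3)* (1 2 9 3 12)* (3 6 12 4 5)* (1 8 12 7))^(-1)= [3, 7, 1, 5, 11, 4, 9, 6, 12, 2, 10, 0, 8]= (0 3 5 4 11)(1 7 6 9 2)(8 12)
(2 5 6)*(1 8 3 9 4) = (1 8 3 9 4)(2 5 6) = [0, 8, 5, 9, 1, 6, 2, 7, 3, 4]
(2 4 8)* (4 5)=(2 5 4 8)=[0, 1, 5, 3, 8, 4, 6, 7, 2]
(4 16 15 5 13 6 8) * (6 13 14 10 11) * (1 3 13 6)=[0, 3, 2, 13, 16, 14, 8, 7, 4, 9, 11, 1, 12, 6, 10, 5, 15]=(1 3 13 6 8 4 16 15 5 14 10 11)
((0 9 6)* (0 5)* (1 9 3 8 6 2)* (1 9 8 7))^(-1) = (0 5 6 8 1 7 3)(2 9) = [5, 7, 9, 0, 4, 6, 8, 3, 1, 2]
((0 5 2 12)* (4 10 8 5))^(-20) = (0 4 10 8 5 2 12) = [4, 1, 12, 3, 10, 2, 6, 7, 5, 9, 8, 11, 0]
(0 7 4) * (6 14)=(0 7 4)(6 14)=[7, 1, 2, 3, 0, 5, 14, 4, 8, 9, 10, 11, 12, 13, 6]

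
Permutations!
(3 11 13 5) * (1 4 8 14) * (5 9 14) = (1 4 8 5 3 11 13 9 14) = [0, 4, 2, 11, 8, 3, 6, 7, 5, 14, 10, 13, 12, 9, 1]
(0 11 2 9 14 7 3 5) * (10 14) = (0 11 2 9 10 14 7 3 5) = [11, 1, 9, 5, 4, 0, 6, 3, 8, 10, 14, 2, 12, 13, 7]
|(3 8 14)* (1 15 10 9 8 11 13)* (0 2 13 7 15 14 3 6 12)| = 7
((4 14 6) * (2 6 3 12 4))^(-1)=[0, 1, 6, 14, 12, 5, 2, 7, 8, 9, 10, 11, 3, 13, 4]=(2 6)(3 14 4 12)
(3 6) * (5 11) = [0, 1, 2, 6, 4, 11, 3, 7, 8, 9, 10, 5] = (3 6)(5 11)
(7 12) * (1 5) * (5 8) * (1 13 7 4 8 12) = (1 12 4 8 5 13 7) = [0, 12, 2, 3, 8, 13, 6, 1, 5, 9, 10, 11, 4, 7]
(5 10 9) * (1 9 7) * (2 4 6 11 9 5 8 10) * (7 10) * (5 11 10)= (1 11 9 8 7)(2 4 6 10 5)= [0, 11, 4, 3, 6, 2, 10, 1, 7, 8, 5, 9]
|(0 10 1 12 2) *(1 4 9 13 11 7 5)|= 11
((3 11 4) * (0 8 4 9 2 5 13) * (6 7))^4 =(0 11 13 3 5 4 2 8 9) =[11, 1, 8, 5, 2, 4, 6, 7, 9, 0, 10, 13, 12, 3]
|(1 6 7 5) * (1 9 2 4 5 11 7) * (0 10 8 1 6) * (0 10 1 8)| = |(0 1 10)(2 4 5 9)(7 11)| = 12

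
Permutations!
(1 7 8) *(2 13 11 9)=(1 7 8)(2 13 11 9)=[0, 7, 13, 3, 4, 5, 6, 8, 1, 2, 10, 9, 12, 11]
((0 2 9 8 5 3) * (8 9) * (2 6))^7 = (9)(0 6 2 8 5 3) = [6, 1, 8, 0, 4, 3, 2, 7, 5, 9]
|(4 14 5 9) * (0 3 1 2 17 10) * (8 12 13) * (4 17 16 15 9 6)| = |(0 3 1 2 16 15 9 17 10)(4 14 5 6)(8 12 13)| = 36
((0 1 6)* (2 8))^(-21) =(2 8) =[0, 1, 8, 3, 4, 5, 6, 7, 2]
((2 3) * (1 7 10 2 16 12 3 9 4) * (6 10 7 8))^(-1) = (1 4 9 2 10 6 8)(3 12 16) = [0, 4, 10, 12, 9, 5, 8, 7, 1, 2, 6, 11, 16, 13, 14, 15, 3]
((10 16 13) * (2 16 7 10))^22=[0, 1, 16, 3, 4, 5, 6, 7, 8, 9, 10, 11, 12, 2, 14, 15, 13]=(2 16 13)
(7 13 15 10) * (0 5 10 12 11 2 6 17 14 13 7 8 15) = (0 5 10 8 15 12 11 2 6 17 14 13) = [5, 1, 6, 3, 4, 10, 17, 7, 15, 9, 8, 2, 11, 0, 13, 12, 16, 14]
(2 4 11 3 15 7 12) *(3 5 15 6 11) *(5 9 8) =(2 4 3 6 11 9 8 5 15 7 12) =[0, 1, 4, 6, 3, 15, 11, 12, 5, 8, 10, 9, 2, 13, 14, 7]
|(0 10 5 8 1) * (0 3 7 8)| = |(0 10 5)(1 3 7 8)| = 12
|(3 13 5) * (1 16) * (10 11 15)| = |(1 16)(3 13 5)(10 11 15)| = 6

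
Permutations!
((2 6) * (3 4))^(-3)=(2 6)(3 4)=[0, 1, 6, 4, 3, 5, 2]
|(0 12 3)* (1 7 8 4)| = |(0 12 3)(1 7 8 4)| = 12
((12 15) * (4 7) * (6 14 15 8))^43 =(4 7)(6 12 14 8 15) =[0, 1, 2, 3, 7, 5, 12, 4, 15, 9, 10, 11, 14, 13, 8, 6]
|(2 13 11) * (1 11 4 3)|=6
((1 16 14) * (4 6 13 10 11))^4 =(1 16 14)(4 11 10 13 6) =[0, 16, 2, 3, 11, 5, 4, 7, 8, 9, 13, 10, 12, 6, 1, 15, 14]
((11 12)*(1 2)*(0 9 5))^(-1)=(0 5 9)(1 2)(11 12)=[5, 2, 1, 3, 4, 9, 6, 7, 8, 0, 10, 12, 11]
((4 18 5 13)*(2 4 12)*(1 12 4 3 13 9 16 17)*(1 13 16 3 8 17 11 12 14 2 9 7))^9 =(1 7 5 18 4 13 17 8 2 14)(3 9 12 11 16) =[0, 7, 14, 9, 13, 18, 6, 5, 2, 12, 10, 16, 11, 17, 1, 15, 3, 8, 4]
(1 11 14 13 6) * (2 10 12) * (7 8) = [0, 11, 10, 3, 4, 5, 1, 8, 7, 9, 12, 14, 2, 6, 13] = (1 11 14 13 6)(2 10 12)(7 8)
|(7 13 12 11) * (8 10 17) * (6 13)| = |(6 13 12 11 7)(8 10 17)| = 15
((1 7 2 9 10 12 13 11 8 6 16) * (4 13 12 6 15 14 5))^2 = (1 2 10 16 7 9 6)(4 11 15 5 13 8 14) = [0, 2, 10, 3, 11, 13, 1, 9, 14, 6, 16, 15, 12, 8, 4, 5, 7]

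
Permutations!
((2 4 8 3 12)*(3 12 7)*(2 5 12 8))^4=[0, 1, 2, 3, 4, 5, 6, 7, 8, 9, 10, 11, 12]=(12)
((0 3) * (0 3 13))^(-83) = (0 13) = [13, 1, 2, 3, 4, 5, 6, 7, 8, 9, 10, 11, 12, 0]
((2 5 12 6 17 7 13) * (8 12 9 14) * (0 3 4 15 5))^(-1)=(0 2 13 7 17 6 12 8 14 9 5 15 4 3)=[2, 1, 13, 0, 3, 15, 12, 17, 14, 5, 10, 11, 8, 7, 9, 4, 16, 6]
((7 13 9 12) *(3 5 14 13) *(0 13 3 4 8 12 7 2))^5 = [8, 1, 4, 14, 13, 3, 6, 0, 9, 2, 10, 11, 7, 12, 5] = (0 8 9 2 4 13 12 7)(3 14 5)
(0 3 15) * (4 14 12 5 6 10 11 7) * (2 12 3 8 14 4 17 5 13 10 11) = [8, 1, 12, 15, 4, 6, 11, 17, 14, 9, 2, 7, 13, 10, 3, 0, 16, 5] = (0 8 14 3 15)(2 12 13 10)(5 6 11 7 17)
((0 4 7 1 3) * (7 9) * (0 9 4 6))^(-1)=(0 6)(1 7 9 3)=[6, 7, 2, 1, 4, 5, 0, 9, 8, 3]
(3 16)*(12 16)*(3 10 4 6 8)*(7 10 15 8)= (3 12 16 15 8)(4 6 7 10)= [0, 1, 2, 12, 6, 5, 7, 10, 3, 9, 4, 11, 16, 13, 14, 8, 15]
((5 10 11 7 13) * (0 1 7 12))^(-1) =(0 12 11 10 5 13 7 1) =[12, 0, 2, 3, 4, 13, 6, 1, 8, 9, 5, 10, 11, 7]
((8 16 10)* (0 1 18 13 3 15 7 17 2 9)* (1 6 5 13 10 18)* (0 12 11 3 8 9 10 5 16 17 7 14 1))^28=[12, 9, 16, 17, 4, 14, 11, 7, 0, 5, 18, 8, 13, 1, 10, 2, 3, 6, 15]=(0 12 13 1 9 5 14 10 18 15 2 16 3 17 6 11 8)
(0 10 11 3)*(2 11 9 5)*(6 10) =(0 6 10 9 5 2 11 3) =[6, 1, 11, 0, 4, 2, 10, 7, 8, 5, 9, 3]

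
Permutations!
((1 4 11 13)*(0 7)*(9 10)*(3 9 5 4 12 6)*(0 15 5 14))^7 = [1, 0, 2, 5, 9, 3, 15, 12, 8, 4, 11, 10, 7, 14, 13, 6] = (0 1)(3 5)(4 9)(6 15)(7 12)(10 11)(13 14)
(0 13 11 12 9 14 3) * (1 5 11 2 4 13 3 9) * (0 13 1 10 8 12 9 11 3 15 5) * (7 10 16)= (0 15 5 3 13 2 4 1)(7 10 8 12 16)(9 14 11)= [15, 0, 4, 13, 1, 3, 6, 10, 12, 14, 8, 9, 16, 2, 11, 5, 7]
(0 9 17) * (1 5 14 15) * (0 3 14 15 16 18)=(0 9 17 3 14 16 18)(1 5 15)=[9, 5, 2, 14, 4, 15, 6, 7, 8, 17, 10, 11, 12, 13, 16, 1, 18, 3, 0]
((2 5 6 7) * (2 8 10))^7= [0, 1, 5, 3, 4, 6, 7, 8, 10, 9, 2]= (2 5 6 7 8 10)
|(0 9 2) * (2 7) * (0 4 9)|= 4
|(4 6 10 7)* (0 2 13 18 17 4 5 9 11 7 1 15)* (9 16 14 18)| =16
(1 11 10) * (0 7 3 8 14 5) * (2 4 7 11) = (0 11 10 1 2 4 7 3 8 14 5) = [11, 2, 4, 8, 7, 0, 6, 3, 14, 9, 1, 10, 12, 13, 5]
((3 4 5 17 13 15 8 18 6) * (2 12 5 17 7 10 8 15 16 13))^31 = [0, 1, 4, 18, 6, 2, 8, 12, 7, 9, 5, 11, 17, 16, 14, 15, 13, 3, 10] = (2 4 6 8 7 12 17 3 18 10 5)(13 16)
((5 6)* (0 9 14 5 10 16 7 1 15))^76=[16, 6, 2, 3, 4, 15, 0, 5, 8, 7, 9, 11, 12, 13, 1, 10, 14]=(0 16 14 1 6)(5 15 10 9 7)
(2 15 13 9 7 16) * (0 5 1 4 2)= (0 5 1 4 2 15 13 9 7 16)= [5, 4, 15, 3, 2, 1, 6, 16, 8, 7, 10, 11, 12, 9, 14, 13, 0]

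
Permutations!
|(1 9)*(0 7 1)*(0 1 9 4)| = 5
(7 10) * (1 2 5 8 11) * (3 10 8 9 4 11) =(1 2 5 9 4 11)(3 10 7 8) =[0, 2, 5, 10, 11, 9, 6, 8, 3, 4, 7, 1]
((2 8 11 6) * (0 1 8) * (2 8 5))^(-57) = (11)(0 2 5 1) = [2, 0, 5, 3, 4, 1, 6, 7, 8, 9, 10, 11]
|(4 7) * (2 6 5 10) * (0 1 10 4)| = |(0 1 10 2 6 5 4 7)| = 8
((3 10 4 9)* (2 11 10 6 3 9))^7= [0, 1, 4, 6, 10, 5, 3, 7, 8, 9, 11, 2]= (2 4 10 11)(3 6)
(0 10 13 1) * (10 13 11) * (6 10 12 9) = (0 13 1)(6 10 11 12 9) = [13, 0, 2, 3, 4, 5, 10, 7, 8, 6, 11, 12, 9, 1]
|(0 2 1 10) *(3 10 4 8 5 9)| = |(0 2 1 4 8 5 9 3 10)| = 9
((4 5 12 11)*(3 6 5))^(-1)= (3 4 11 12 5 6)= [0, 1, 2, 4, 11, 6, 3, 7, 8, 9, 10, 12, 5]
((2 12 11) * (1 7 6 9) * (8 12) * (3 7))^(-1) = [0, 9, 11, 1, 4, 5, 7, 3, 2, 6, 10, 12, 8] = (1 9 6 7 3)(2 11 12 8)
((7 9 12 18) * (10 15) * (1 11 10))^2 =(1 10)(7 12)(9 18)(11 15) =[0, 10, 2, 3, 4, 5, 6, 12, 8, 18, 1, 15, 7, 13, 14, 11, 16, 17, 9]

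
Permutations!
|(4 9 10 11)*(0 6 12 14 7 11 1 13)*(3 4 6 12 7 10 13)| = 9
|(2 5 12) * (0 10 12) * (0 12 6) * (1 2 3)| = |(0 10 6)(1 2 5 12 3)| = 15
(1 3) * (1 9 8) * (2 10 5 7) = (1 3 9 8)(2 10 5 7) = [0, 3, 10, 9, 4, 7, 6, 2, 1, 8, 5]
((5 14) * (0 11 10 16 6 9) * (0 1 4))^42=(0 10 6 1)(4 11 16 9)=[10, 0, 2, 3, 11, 5, 1, 7, 8, 4, 6, 16, 12, 13, 14, 15, 9]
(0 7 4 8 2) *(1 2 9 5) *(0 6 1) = [7, 2, 6, 3, 8, 0, 1, 4, 9, 5] = (0 7 4 8 9 5)(1 2 6)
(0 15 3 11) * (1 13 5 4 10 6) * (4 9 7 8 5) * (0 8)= (0 15 3 11 8 5 9 7)(1 13 4 10 6)= [15, 13, 2, 11, 10, 9, 1, 0, 5, 7, 6, 8, 12, 4, 14, 3]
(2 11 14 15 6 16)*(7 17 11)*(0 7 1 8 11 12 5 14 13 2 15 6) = (0 7 17 12 5 14 6 16 15)(1 8 11 13 2) = [7, 8, 1, 3, 4, 14, 16, 17, 11, 9, 10, 13, 5, 2, 6, 0, 15, 12]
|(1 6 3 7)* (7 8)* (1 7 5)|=|(1 6 3 8 5)|=5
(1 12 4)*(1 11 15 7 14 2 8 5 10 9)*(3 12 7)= (1 7 14 2 8 5 10 9)(3 12 4 11 15)= [0, 7, 8, 12, 11, 10, 6, 14, 5, 1, 9, 15, 4, 13, 2, 3]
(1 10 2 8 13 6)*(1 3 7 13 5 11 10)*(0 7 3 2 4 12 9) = (0 7 13 6 2 8 5 11 10 4 12 9) = [7, 1, 8, 3, 12, 11, 2, 13, 5, 0, 4, 10, 9, 6]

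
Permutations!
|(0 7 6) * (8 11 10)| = |(0 7 6)(8 11 10)| = 3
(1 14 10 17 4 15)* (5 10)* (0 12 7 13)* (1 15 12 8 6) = (0 8 6 1 14 5 10 17 4 12 7 13) = [8, 14, 2, 3, 12, 10, 1, 13, 6, 9, 17, 11, 7, 0, 5, 15, 16, 4]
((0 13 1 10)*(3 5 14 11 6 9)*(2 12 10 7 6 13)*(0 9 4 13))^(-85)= (0 3 2 5 12 14 10 11 9)= [3, 1, 5, 2, 4, 12, 6, 7, 8, 0, 11, 9, 14, 13, 10]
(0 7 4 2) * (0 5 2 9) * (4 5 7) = (0 4 9)(2 7 5) = [4, 1, 7, 3, 9, 2, 6, 5, 8, 0]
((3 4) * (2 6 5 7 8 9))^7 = (2 6 5 7 8 9)(3 4) = [0, 1, 6, 4, 3, 7, 5, 8, 9, 2]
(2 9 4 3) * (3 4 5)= (2 9 5 3)= [0, 1, 9, 2, 4, 3, 6, 7, 8, 5]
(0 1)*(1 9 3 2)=(0 9 3 2 1)=[9, 0, 1, 2, 4, 5, 6, 7, 8, 3]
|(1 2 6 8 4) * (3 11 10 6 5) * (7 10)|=10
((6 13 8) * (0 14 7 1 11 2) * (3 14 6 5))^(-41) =[8, 0, 13, 1, 4, 7, 5, 2, 14, 9, 10, 6, 12, 3, 11] =(0 8 14 11 6 5 7 2 13 3 1)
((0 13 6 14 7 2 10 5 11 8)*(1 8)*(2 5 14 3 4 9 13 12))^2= (0 2 14 5 1)(3 9 6 4 13)(7 11 8 12 10)= [2, 0, 14, 9, 13, 1, 4, 11, 12, 6, 7, 8, 10, 3, 5]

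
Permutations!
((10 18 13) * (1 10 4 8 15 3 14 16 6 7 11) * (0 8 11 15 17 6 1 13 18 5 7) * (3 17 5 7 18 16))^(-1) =(0 6 17 15 7 10 1 16 18 5 8)(3 14)(4 13 11) =[6, 16, 2, 14, 13, 8, 17, 10, 0, 9, 1, 4, 12, 11, 3, 7, 18, 15, 5]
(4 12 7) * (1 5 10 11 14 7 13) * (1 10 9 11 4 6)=(1 5 9 11 14 7 6)(4 12 13 10)=[0, 5, 2, 3, 12, 9, 1, 6, 8, 11, 4, 14, 13, 10, 7]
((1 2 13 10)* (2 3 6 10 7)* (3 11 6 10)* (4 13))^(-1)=(1 10 3 6 11)(2 7 13 4)=[0, 10, 7, 6, 2, 5, 11, 13, 8, 9, 3, 1, 12, 4]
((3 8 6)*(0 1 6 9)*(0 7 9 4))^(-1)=(0 4 8 3 6 1)(7 9)=[4, 0, 2, 6, 8, 5, 1, 9, 3, 7]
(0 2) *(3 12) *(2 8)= [8, 1, 0, 12, 4, 5, 6, 7, 2, 9, 10, 11, 3]= (0 8 2)(3 12)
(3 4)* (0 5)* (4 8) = (0 5)(3 8 4) = [5, 1, 2, 8, 3, 0, 6, 7, 4]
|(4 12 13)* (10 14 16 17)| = |(4 12 13)(10 14 16 17)| = 12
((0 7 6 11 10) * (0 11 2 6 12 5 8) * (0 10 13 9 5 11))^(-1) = (0 10 8 5 9 13 11 12 7)(2 6) = [10, 1, 6, 3, 4, 9, 2, 0, 5, 13, 8, 12, 7, 11]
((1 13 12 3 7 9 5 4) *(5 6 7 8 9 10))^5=(1 9 4 8 5 3 10 12 7 13 6)=[0, 9, 2, 10, 8, 3, 1, 13, 5, 4, 12, 11, 7, 6]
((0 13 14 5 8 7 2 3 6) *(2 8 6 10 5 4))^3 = (0 4 10)(2 5 13)(3 6 14)(7 8) = [4, 1, 5, 6, 10, 13, 14, 8, 7, 9, 0, 11, 12, 2, 3]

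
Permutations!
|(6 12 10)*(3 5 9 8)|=12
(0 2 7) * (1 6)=(0 2 7)(1 6)=[2, 6, 7, 3, 4, 5, 1, 0]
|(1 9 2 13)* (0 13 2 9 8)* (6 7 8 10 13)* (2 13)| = 4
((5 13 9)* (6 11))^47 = (5 9 13)(6 11) = [0, 1, 2, 3, 4, 9, 11, 7, 8, 13, 10, 6, 12, 5]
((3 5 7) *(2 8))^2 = (8)(3 7 5) = [0, 1, 2, 7, 4, 3, 6, 5, 8]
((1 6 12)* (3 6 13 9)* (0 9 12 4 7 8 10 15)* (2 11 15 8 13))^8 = (0 1 4)(2 7 9)(3 11 13)(6 15 12) = [1, 4, 7, 11, 0, 5, 15, 9, 8, 2, 10, 13, 6, 3, 14, 12]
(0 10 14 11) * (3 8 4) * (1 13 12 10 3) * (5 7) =(0 3 8 4 1 13 12 10 14 11)(5 7) =[3, 13, 2, 8, 1, 7, 6, 5, 4, 9, 14, 0, 10, 12, 11]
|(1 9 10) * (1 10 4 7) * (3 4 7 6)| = |(10)(1 9 7)(3 4 6)| = 3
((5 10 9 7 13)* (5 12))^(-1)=(5 12 13 7 9 10)=[0, 1, 2, 3, 4, 12, 6, 9, 8, 10, 5, 11, 13, 7]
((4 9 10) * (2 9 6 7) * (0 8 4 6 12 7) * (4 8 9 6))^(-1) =[6, 1, 7, 3, 10, 5, 2, 12, 8, 0, 9, 11, 4] =(0 6 2 7 12 4 10 9)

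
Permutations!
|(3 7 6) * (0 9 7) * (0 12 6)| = 3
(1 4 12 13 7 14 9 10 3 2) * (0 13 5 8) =(0 13 7 14 9 10 3 2 1 4 12 5 8) =[13, 4, 1, 2, 12, 8, 6, 14, 0, 10, 3, 11, 5, 7, 9]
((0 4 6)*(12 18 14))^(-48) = (18) = [0, 1, 2, 3, 4, 5, 6, 7, 8, 9, 10, 11, 12, 13, 14, 15, 16, 17, 18]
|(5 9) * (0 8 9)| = |(0 8 9 5)| = 4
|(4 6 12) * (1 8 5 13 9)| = 15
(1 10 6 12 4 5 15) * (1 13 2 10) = [0, 1, 10, 3, 5, 15, 12, 7, 8, 9, 6, 11, 4, 2, 14, 13] = (2 10 6 12 4 5 15 13)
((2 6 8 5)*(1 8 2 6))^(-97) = (1 6 8 2 5) = [0, 6, 5, 3, 4, 1, 8, 7, 2]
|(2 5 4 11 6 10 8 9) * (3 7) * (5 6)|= 30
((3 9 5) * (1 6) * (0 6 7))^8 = (3 5 9) = [0, 1, 2, 5, 4, 9, 6, 7, 8, 3]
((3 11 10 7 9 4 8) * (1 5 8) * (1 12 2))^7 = [0, 9, 7, 2, 11, 4, 6, 8, 12, 3, 5, 1, 10] = (1 9 3 2 7 8 12 10 5 4 11)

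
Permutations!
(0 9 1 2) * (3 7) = (0 9 1 2)(3 7) = [9, 2, 0, 7, 4, 5, 6, 3, 8, 1]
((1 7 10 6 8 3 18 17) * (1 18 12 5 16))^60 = (18)(1 12 6)(3 10 16)(5 8 7) = [0, 12, 2, 10, 4, 8, 1, 5, 7, 9, 16, 11, 6, 13, 14, 15, 3, 17, 18]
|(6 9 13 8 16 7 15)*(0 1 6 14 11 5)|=12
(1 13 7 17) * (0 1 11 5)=[1, 13, 2, 3, 4, 0, 6, 17, 8, 9, 10, 5, 12, 7, 14, 15, 16, 11]=(0 1 13 7 17 11 5)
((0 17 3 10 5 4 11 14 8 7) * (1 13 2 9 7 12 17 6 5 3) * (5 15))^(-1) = (0 7 9 2 13 1 17 12 8 14 11 4 5 15 6)(3 10) = [7, 17, 13, 10, 5, 15, 0, 9, 14, 2, 3, 4, 8, 1, 11, 6, 16, 12]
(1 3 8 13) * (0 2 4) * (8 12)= (0 2 4)(1 3 12 8 13)= [2, 3, 4, 12, 0, 5, 6, 7, 13, 9, 10, 11, 8, 1]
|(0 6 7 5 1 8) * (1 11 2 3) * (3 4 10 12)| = |(0 6 7 5 11 2 4 10 12 3 1 8)| = 12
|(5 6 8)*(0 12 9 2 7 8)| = 8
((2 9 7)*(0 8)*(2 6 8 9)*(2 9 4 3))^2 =(0 3 9 6)(2 7 8 4) =[3, 1, 7, 9, 2, 5, 0, 8, 4, 6]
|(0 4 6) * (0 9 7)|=|(0 4 6 9 7)|=5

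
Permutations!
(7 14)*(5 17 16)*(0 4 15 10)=(0 4 15 10)(5 17 16)(7 14)=[4, 1, 2, 3, 15, 17, 6, 14, 8, 9, 0, 11, 12, 13, 7, 10, 5, 16]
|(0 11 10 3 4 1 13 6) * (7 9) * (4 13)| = 6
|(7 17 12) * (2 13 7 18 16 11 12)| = |(2 13 7 17)(11 12 18 16)| = 4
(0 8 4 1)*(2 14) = (0 8 4 1)(2 14) = [8, 0, 14, 3, 1, 5, 6, 7, 4, 9, 10, 11, 12, 13, 2]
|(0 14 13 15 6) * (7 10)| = 10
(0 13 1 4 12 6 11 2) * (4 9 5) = [13, 9, 0, 3, 12, 4, 11, 7, 8, 5, 10, 2, 6, 1] = (0 13 1 9 5 4 12 6 11 2)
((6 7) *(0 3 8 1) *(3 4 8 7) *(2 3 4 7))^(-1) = [1, 8, 3, 2, 6, 5, 7, 0, 4] = (0 1 8 4 6 7)(2 3)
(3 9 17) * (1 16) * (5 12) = (1 16)(3 9 17)(5 12) = [0, 16, 2, 9, 4, 12, 6, 7, 8, 17, 10, 11, 5, 13, 14, 15, 1, 3]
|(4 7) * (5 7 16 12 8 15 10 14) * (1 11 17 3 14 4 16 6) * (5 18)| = |(1 11 17 3 14 18 5 7 16 12 8 15 10 4 6)| = 15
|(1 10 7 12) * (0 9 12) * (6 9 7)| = 10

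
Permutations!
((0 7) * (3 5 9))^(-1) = (0 7)(3 9 5) = [7, 1, 2, 9, 4, 3, 6, 0, 8, 5]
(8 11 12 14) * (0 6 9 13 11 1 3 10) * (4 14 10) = (0 6 9 13 11 12 10)(1 3 4 14 8) = [6, 3, 2, 4, 14, 5, 9, 7, 1, 13, 0, 12, 10, 11, 8]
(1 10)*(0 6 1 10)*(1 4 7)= (10)(0 6 4 7 1)= [6, 0, 2, 3, 7, 5, 4, 1, 8, 9, 10]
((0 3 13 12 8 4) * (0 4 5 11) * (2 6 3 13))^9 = [8, 1, 2, 3, 4, 13, 6, 7, 0, 9, 10, 12, 11, 5] = (0 8)(5 13)(11 12)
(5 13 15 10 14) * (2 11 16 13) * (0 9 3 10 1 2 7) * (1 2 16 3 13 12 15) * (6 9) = [6, 16, 11, 10, 4, 7, 9, 0, 8, 13, 14, 3, 15, 1, 5, 2, 12] = (0 6 9 13 1 16 12 15 2 11 3 10 14 5 7)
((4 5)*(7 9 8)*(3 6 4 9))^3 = (3 5 7 4 8 6 9) = [0, 1, 2, 5, 8, 7, 9, 4, 6, 3]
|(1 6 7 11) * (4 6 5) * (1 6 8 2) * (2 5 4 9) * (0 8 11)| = |(0 8 5 9 2 1 4 11 6 7)| = 10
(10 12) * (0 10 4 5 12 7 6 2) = (0 10 7 6 2)(4 5 12) = [10, 1, 0, 3, 5, 12, 2, 6, 8, 9, 7, 11, 4]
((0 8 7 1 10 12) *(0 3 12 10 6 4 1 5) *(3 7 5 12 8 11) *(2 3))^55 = (0 11 2 3 8 5)(1 6 4)(7 12) = [11, 6, 3, 8, 1, 0, 4, 12, 5, 9, 10, 2, 7]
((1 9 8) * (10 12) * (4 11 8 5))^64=(12)(1 11 5)(4 9 8)=[0, 11, 2, 3, 9, 1, 6, 7, 4, 8, 10, 5, 12]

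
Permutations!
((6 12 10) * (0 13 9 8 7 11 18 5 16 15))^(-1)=[15, 1, 2, 3, 4, 18, 10, 8, 9, 13, 12, 7, 6, 0, 14, 16, 5, 17, 11]=(0 15 16 5 18 11 7 8 9 13)(6 10 12)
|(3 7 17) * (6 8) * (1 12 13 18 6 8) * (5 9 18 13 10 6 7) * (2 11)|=|(1 12 10 6)(2 11)(3 5 9 18 7 17)|=12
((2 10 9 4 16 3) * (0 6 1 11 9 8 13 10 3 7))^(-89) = [7, 6, 3, 2, 9, 5, 0, 16, 13, 11, 8, 1, 12, 10, 14, 15, 4] = (0 7 16 4 9 11 1 6)(2 3)(8 13 10)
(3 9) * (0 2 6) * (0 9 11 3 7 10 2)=[0, 1, 6, 11, 4, 5, 9, 10, 8, 7, 2, 3]=(2 6 9 7 10)(3 11)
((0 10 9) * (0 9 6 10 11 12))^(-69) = (12)(6 10) = [0, 1, 2, 3, 4, 5, 10, 7, 8, 9, 6, 11, 12]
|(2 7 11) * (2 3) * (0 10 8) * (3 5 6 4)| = |(0 10 8)(2 7 11 5 6 4 3)| = 21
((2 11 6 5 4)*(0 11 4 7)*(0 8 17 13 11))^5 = (2 4)(5 11 17 7 6 13 8) = [0, 1, 4, 3, 2, 11, 13, 6, 5, 9, 10, 17, 12, 8, 14, 15, 16, 7]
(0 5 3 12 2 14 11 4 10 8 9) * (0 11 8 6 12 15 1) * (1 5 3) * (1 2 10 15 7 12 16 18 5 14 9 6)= (0 3 7 12 10 1)(2 9 11 4 15 14 8 6 16 18 5)= [3, 0, 9, 7, 15, 2, 16, 12, 6, 11, 1, 4, 10, 13, 8, 14, 18, 17, 5]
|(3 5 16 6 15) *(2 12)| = |(2 12)(3 5 16 6 15)| = 10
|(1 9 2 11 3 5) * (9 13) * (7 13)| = 8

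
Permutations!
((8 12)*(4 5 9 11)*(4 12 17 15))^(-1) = (4 15 17 8 12 11 9 5) = [0, 1, 2, 3, 15, 4, 6, 7, 12, 5, 10, 9, 11, 13, 14, 17, 16, 8]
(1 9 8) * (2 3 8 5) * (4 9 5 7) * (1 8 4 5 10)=[0, 10, 3, 4, 9, 2, 6, 5, 8, 7, 1]=(1 10)(2 3 4 9 7 5)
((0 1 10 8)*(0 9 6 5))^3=(0 8 5 10 6 1 9)=[8, 9, 2, 3, 4, 10, 1, 7, 5, 0, 6]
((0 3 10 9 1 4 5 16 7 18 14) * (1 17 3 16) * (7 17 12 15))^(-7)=(0 10 7 16 9 18 17 12 14 3 15)(1 5 4)=[10, 5, 2, 15, 1, 4, 6, 16, 8, 18, 7, 11, 14, 13, 3, 0, 9, 12, 17]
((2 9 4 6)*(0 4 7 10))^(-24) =(0 9 4 7 6 10 2) =[9, 1, 0, 3, 7, 5, 10, 6, 8, 4, 2]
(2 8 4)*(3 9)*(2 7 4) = (2 8)(3 9)(4 7) = [0, 1, 8, 9, 7, 5, 6, 4, 2, 3]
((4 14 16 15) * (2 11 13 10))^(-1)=(2 10 13 11)(4 15 16 14)=[0, 1, 10, 3, 15, 5, 6, 7, 8, 9, 13, 2, 12, 11, 4, 16, 14]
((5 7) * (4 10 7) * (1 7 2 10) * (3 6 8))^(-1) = (1 4 5 7)(2 10)(3 8 6) = [0, 4, 10, 8, 5, 7, 3, 1, 6, 9, 2]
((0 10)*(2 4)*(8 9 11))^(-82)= [0, 1, 2, 3, 4, 5, 6, 7, 11, 8, 10, 9]= (8 11 9)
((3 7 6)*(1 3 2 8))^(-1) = (1 8 2 6 7 3) = [0, 8, 6, 1, 4, 5, 7, 3, 2]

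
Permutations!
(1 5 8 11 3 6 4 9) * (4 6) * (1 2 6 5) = (2 6 5 8 11 3 4 9) = [0, 1, 6, 4, 9, 8, 5, 7, 11, 2, 10, 3]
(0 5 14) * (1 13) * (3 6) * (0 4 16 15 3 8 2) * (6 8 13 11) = (0 5 14 4 16 15 3 8 2)(1 11 6 13) = [5, 11, 0, 8, 16, 14, 13, 7, 2, 9, 10, 6, 12, 1, 4, 3, 15]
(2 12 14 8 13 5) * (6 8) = [0, 1, 12, 3, 4, 2, 8, 7, 13, 9, 10, 11, 14, 5, 6] = (2 12 14 6 8 13 5)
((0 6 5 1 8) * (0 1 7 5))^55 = (0 6)(1 8)(5 7) = [6, 8, 2, 3, 4, 7, 0, 5, 1]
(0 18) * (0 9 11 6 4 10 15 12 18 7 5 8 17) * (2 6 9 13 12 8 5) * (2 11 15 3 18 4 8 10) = (0 7 11 9 15 10 3 18 13 12 4 2 6 8 17) = [7, 1, 6, 18, 2, 5, 8, 11, 17, 15, 3, 9, 4, 12, 14, 10, 16, 0, 13]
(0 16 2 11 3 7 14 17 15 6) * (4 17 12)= (0 16 2 11 3 7 14 12 4 17 15 6)= [16, 1, 11, 7, 17, 5, 0, 14, 8, 9, 10, 3, 4, 13, 12, 6, 2, 15]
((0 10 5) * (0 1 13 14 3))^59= [1, 3, 2, 5, 4, 14, 6, 7, 8, 9, 13, 11, 12, 0, 10]= (0 1 3 5 14 10 13)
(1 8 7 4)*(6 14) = (1 8 7 4)(6 14) = [0, 8, 2, 3, 1, 5, 14, 4, 7, 9, 10, 11, 12, 13, 6]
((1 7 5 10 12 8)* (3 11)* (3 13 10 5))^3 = (1 11 12 7 13 8 3 10) = [0, 11, 2, 10, 4, 5, 6, 13, 3, 9, 1, 12, 7, 8]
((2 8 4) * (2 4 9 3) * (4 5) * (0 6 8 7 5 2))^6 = [6, 1, 5, 0, 7, 2, 8, 4, 9, 3] = (0 6 8 9 3)(2 5)(4 7)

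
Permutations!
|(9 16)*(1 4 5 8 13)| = |(1 4 5 8 13)(9 16)| = 10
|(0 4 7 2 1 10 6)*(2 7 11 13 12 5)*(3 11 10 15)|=8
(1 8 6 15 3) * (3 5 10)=[0, 8, 2, 1, 4, 10, 15, 7, 6, 9, 3, 11, 12, 13, 14, 5]=(1 8 6 15 5 10 3)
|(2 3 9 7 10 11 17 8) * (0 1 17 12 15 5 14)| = |(0 1 17 8 2 3 9 7 10 11 12 15 5 14)| = 14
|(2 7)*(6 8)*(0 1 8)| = |(0 1 8 6)(2 7)| = 4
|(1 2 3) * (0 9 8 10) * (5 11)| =|(0 9 8 10)(1 2 3)(5 11)| =12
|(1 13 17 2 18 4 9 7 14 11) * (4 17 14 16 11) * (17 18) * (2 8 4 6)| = |(18)(1 13 14 6 2 17 8 4 9 7 16 11)| = 12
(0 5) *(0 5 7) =(0 7) =[7, 1, 2, 3, 4, 5, 6, 0]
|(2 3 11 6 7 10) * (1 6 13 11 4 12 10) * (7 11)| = 5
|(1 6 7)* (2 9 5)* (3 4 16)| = |(1 6 7)(2 9 5)(3 4 16)| = 3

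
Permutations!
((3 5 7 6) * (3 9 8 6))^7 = (3 5 7)(6 9 8) = [0, 1, 2, 5, 4, 7, 9, 3, 6, 8]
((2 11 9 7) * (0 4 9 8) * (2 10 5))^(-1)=[8, 1, 5, 3, 0, 10, 6, 9, 11, 4, 7, 2]=(0 8 11 2 5 10 7 9 4)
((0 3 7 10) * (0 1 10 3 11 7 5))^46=(0 11 7 3 5)=[11, 1, 2, 5, 4, 0, 6, 3, 8, 9, 10, 7]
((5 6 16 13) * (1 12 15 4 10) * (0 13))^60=(16)=[0, 1, 2, 3, 4, 5, 6, 7, 8, 9, 10, 11, 12, 13, 14, 15, 16]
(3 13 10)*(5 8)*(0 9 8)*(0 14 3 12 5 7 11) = (0 9 8 7 11)(3 13 10 12 5 14) = [9, 1, 2, 13, 4, 14, 6, 11, 7, 8, 12, 0, 5, 10, 3]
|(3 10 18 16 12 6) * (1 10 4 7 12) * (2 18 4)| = |(1 10 4 7 12 6 3 2 18 16)| = 10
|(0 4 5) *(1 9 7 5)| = |(0 4 1 9 7 5)| = 6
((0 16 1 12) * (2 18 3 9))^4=(18)=[0, 1, 2, 3, 4, 5, 6, 7, 8, 9, 10, 11, 12, 13, 14, 15, 16, 17, 18]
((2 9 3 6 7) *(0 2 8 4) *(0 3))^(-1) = [9, 1, 0, 4, 8, 5, 3, 6, 7, 2] = (0 9 2)(3 4 8 7 6)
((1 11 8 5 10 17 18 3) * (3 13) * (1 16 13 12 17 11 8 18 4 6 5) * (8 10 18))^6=(18)(1 11)(8 10)=[0, 11, 2, 3, 4, 5, 6, 7, 10, 9, 8, 1, 12, 13, 14, 15, 16, 17, 18]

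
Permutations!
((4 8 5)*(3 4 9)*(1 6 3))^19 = (1 5 4 6 9 8 3) = [0, 5, 2, 1, 6, 4, 9, 7, 3, 8]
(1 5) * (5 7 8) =(1 7 8 5) =[0, 7, 2, 3, 4, 1, 6, 8, 5]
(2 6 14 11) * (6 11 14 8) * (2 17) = (2 11 17)(6 8) = [0, 1, 11, 3, 4, 5, 8, 7, 6, 9, 10, 17, 12, 13, 14, 15, 16, 2]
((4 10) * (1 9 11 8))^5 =(1 9 11 8)(4 10) =[0, 9, 2, 3, 10, 5, 6, 7, 1, 11, 4, 8]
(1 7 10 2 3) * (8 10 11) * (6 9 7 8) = (1 8 10 2 3)(6 9 7 11) = [0, 8, 3, 1, 4, 5, 9, 11, 10, 7, 2, 6]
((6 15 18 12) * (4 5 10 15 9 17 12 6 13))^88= (4 12 9 18 10)(5 13 17 6 15)= [0, 1, 2, 3, 12, 13, 15, 7, 8, 18, 4, 11, 9, 17, 14, 5, 16, 6, 10]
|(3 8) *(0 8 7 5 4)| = |(0 8 3 7 5 4)| = 6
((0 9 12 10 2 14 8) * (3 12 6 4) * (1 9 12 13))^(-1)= (0 8 14 2 10 12)(1 13 3 4 6 9)= [8, 13, 10, 4, 6, 5, 9, 7, 14, 1, 12, 11, 0, 3, 2]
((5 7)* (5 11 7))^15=(7 11)=[0, 1, 2, 3, 4, 5, 6, 11, 8, 9, 10, 7]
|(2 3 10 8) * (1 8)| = |(1 8 2 3 10)| = 5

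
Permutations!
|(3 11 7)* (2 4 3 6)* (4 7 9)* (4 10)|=|(2 7 6)(3 11 9 10 4)|=15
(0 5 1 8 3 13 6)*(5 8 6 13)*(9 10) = (13)(0 8 3 5 1 6)(9 10) = [8, 6, 2, 5, 4, 1, 0, 7, 3, 10, 9, 11, 12, 13]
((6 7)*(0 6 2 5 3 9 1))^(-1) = [1, 9, 7, 5, 4, 2, 0, 6, 8, 3] = (0 1 9 3 5 2 7 6)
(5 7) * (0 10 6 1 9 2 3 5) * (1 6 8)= [10, 9, 3, 5, 4, 7, 6, 0, 1, 2, 8]= (0 10 8 1 9 2 3 5 7)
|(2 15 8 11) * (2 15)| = 3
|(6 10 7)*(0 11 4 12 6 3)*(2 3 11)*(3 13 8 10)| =11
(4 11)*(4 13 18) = (4 11 13 18) = [0, 1, 2, 3, 11, 5, 6, 7, 8, 9, 10, 13, 12, 18, 14, 15, 16, 17, 4]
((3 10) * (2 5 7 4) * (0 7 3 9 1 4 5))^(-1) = [2, 9, 4, 5, 1, 7, 6, 0, 8, 10, 3] = (0 2 4 1 9 10 3 5 7)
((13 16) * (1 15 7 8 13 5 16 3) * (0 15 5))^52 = (0 5 3 8 15 16 1 13 7) = [5, 13, 2, 8, 4, 3, 6, 0, 15, 9, 10, 11, 12, 7, 14, 16, 1]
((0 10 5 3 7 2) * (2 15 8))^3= [3, 1, 5, 8, 4, 15, 6, 2, 10, 9, 7, 11, 12, 13, 14, 0]= (0 3 8 10 7 2 5 15)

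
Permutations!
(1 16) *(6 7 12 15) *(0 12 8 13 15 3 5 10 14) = [12, 16, 2, 5, 4, 10, 7, 8, 13, 9, 14, 11, 3, 15, 0, 6, 1] = (0 12 3 5 10 14)(1 16)(6 7 8 13 15)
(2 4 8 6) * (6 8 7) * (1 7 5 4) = (8)(1 7 6 2)(4 5) = [0, 7, 1, 3, 5, 4, 2, 6, 8]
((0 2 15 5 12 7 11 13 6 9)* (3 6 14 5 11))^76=[13, 1, 14, 2, 4, 6, 15, 0, 8, 11, 10, 12, 9, 7, 3, 5]=(0 13 7)(2 14 3)(5 6 15)(9 11 12)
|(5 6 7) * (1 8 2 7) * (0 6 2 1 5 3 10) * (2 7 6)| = 14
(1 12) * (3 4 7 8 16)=(1 12)(3 4 7 8 16)=[0, 12, 2, 4, 7, 5, 6, 8, 16, 9, 10, 11, 1, 13, 14, 15, 3]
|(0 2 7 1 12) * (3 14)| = |(0 2 7 1 12)(3 14)| = 10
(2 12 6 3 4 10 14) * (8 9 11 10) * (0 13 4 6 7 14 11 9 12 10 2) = (0 13 4 8 12 7 14)(2 10 11)(3 6) = [13, 1, 10, 6, 8, 5, 3, 14, 12, 9, 11, 2, 7, 4, 0]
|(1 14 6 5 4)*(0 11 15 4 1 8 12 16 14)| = |(0 11 15 4 8 12 16 14 6 5 1)| = 11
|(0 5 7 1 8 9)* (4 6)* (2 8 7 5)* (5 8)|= |(0 2 5 8 9)(1 7)(4 6)|= 10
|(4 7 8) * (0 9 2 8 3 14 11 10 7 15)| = |(0 9 2 8 4 15)(3 14 11 10 7)| = 30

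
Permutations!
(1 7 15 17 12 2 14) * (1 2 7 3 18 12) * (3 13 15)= [0, 13, 14, 18, 4, 5, 6, 3, 8, 9, 10, 11, 7, 15, 2, 17, 16, 1, 12]= (1 13 15 17)(2 14)(3 18 12 7)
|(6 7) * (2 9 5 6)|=5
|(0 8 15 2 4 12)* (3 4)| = 7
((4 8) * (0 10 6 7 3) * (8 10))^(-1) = [3, 1, 2, 7, 8, 5, 10, 6, 0, 9, 4] = (0 3 7 6 10 4 8)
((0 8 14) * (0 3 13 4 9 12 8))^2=(3 4 12 14 13 9 8)=[0, 1, 2, 4, 12, 5, 6, 7, 3, 8, 10, 11, 14, 9, 13]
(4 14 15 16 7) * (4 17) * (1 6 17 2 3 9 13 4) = (1 6 17)(2 3 9 13 4 14 15 16 7) = [0, 6, 3, 9, 14, 5, 17, 2, 8, 13, 10, 11, 12, 4, 15, 16, 7, 1]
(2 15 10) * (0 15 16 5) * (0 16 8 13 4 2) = (0 15 10)(2 8 13 4)(5 16) = [15, 1, 8, 3, 2, 16, 6, 7, 13, 9, 0, 11, 12, 4, 14, 10, 5]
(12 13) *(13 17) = (12 17 13) = [0, 1, 2, 3, 4, 5, 6, 7, 8, 9, 10, 11, 17, 12, 14, 15, 16, 13]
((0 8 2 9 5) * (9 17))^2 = [2, 1, 9, 3, 4, 8, 6, 7, 17, 0, 10, 11, 12, 13, 14, 15, 16, 5] = (0 2 9)(5 8 17)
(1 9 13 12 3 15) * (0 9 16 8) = (0 9 13 12 3 15 1 16 8) = [9, 16, 2, 15, 4, 5, 6, 7, 0, 13, 10, 11, 3, 12, 14, 1, 8]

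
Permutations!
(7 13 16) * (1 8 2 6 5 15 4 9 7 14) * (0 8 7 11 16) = [8, 7, 6, 3, 9, 15, 5, 13, 2, 11, 10, 16, 12, 0, 1, 4, 14] = (0 8 2 6 5 15 4 9 11 16 14 1 7 13)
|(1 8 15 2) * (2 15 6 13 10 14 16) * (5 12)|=|(1 8 6 13 10 14 16 2)(5 12)|=8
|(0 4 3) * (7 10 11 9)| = |(0 4 3)(7 10 11 9)| = 12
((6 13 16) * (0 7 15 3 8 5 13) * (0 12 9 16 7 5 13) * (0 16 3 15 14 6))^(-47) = [5, 1, 2, 8, 4, 16, 12, 14, 13, 3, 10, 11, 9, 7, 6, 15, 0] = (0 5 16)(3 8 13 7 14 6 12 9)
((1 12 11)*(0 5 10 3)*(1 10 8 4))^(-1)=(0 3 10 11 12 1 4 8 5)=[3, 4, 2, 10, 8, 0, 6, 7, 5, 9, 11, 12, 1]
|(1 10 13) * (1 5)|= |(1 10 13 5)|= 4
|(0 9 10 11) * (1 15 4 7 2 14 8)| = 28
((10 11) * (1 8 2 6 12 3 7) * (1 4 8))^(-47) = (2 12 7 8 6 3 4)(10 11) = [0, 1, 12, 4, 2, 5, 3, 8, 6, 9, 11, 10, 7]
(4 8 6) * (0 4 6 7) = (0 4 8 7) = [4, 1, 2, 3, 8, 5, 6, 0, 7]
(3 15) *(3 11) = [0, 1, 2, 15, 4, 5, 6, 7, 8, 9, 10, 3, 12, 13, 14, 11] = (3 15 11)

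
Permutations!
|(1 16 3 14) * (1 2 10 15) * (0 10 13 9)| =|(0 10 15 1 16 3 14 2 13 9)| =10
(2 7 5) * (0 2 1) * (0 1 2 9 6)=(0 9 6)(2 7 5)=[9, 1, 7, 3, 4, 2, 0, 5, 8, 6]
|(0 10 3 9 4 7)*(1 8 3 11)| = |(0 10 11 1 8 3 9 4 7)| = 9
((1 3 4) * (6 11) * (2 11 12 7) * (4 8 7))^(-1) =(1 4 12 6 11 2 7 8 3) =[0, 4, 7, 1, 12, 5, 11, 8, 3, 9, 10, 2, 6]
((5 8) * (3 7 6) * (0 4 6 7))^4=[0, 1, 2, 3, 4, 5, 6, 7, 8]=(8)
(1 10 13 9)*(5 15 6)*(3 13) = (1 10 3 13 9)(5 15 6) = [0, 10, 2, 13, 4, 15, 5, 7, 8, 1, 3, 11, 12, 9, 14, 6]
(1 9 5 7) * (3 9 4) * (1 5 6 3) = (1 4)(3 9 6)(5 7) = [0, 4, 2, 9, 1, 7, 3, 5, 8, 6]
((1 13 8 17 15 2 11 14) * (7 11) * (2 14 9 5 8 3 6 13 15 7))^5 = (1 14 15)(3 13 6)(5 9 11 7 17 8) = [0, 14, 2, 13, 4, 9, 3, 17, 5, 11, 10, 7, 12, 6, 15, 1, 16, 8]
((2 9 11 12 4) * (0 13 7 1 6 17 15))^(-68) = (0 7 6 15 13 1 17)(2 11 4 9 12) = [7, 17, 11, 3, 9, 5, 15, 6, 8, 12, 10, 4, 2, 1, 14, 13, 16, 0]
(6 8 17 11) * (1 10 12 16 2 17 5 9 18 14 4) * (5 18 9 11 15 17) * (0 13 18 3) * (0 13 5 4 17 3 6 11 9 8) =(0 5 9 8 6)(1 10 12 16 2 4)(3 13 18 14 17 15) =[5, 10, 4, 13, 1, 9, 0, 7, 6, 8, 12, 11, 16, 18, 17, 3, 2, 15, 14]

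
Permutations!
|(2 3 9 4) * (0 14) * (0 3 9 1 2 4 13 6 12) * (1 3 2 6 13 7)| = |(0 14 2 9 7 1 6 12)| = 8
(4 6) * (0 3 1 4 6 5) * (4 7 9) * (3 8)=(0 8 3 1 7 9 4 5)=[8, 7, 2, 1, 5, 0, 6, 9, 3, 4]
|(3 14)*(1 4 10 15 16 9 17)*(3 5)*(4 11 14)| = |(1 11 14 5 3 4 10 15 16 9 17)| = 11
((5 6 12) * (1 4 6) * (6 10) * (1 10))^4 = (12) = [0, 1, 2, 3, 4, 5, 6, 7, 8, 9, 10, 11, 12]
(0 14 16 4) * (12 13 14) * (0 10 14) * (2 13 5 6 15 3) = (0 12 5 6 15 3 2 13)(4 10 14 16) = [12, 1, 13, 2, 10, 6, 15, 7, 8, 9, 14, 11, 5, 0, 16, 3, 4]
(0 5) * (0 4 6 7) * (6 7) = [5, 1, 2, 3, 7, 4, 6, 0] = (0 5 4 7)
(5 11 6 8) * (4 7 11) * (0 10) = (0 10)(4 7 11 6 8 5) = [10, 1, 2, 3, 7, 4, 8, 11, 5, 9, 0, 6]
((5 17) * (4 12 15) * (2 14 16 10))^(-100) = [0, 1, 2, 3, 15, 5, 6, 7, 8, 9, 10, 11, 4, 13, 14, 12, 16, 17] = (17)(4 15 12)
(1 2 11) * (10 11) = (1 2 10 11) = [0, 2, 10, 3, 4, 5, 6, 7, 8, 9, 11, 1]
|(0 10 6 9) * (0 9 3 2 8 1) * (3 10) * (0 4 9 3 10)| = |(0 10 6)(1 4 9 3 2 8)| = 6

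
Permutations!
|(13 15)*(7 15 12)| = 4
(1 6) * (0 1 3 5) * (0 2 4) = (0 1 6 3 5 2 4) = [1, 6, 4, 5, 0, 2, 3]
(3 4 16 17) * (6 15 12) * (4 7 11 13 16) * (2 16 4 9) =[0, 1, 16, 7, 9, 5, 15, 11, 8, 2, 10, 13, 6, 4, 14, 12, 17, 3] =(2 16 17 3 7 11 13 4 9)(6 15 12)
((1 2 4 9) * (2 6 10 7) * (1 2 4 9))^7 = (1 10 4 6 7)(2 9) = [0, 10, 9, 3, 6, 5, 7, 1, 8, 2, 4]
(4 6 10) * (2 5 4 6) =(2 5 4)(6 10) =[0, 1, 5, 3, 2, 4, 10, 7, 8, 9, 6]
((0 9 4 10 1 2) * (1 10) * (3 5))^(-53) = [4, 0, 9, 5, 2, 3, 6, 7, 8, 1, 10] = (10)(0 4 2 9 1)(3 5)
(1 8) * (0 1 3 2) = (0 1 8 3 2) = [1, 8, 0, 2, 4, 5, 6, 7, 3]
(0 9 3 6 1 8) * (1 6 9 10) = (0 10 1 8)(3 9) = [10, 8, 2, 9, 4, 5, 6, 7, 0, 3, 1]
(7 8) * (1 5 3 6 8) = [0, 5, 2, 6, 4, 3, 8, 1, 7] = (1 5 3 6 8 7)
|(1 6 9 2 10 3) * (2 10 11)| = 10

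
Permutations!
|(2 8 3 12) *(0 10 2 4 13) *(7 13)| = |(0 10 2 8 3 12 4 7 13)| = 9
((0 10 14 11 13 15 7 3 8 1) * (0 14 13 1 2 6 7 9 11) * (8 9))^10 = (0 11 7 8 10 1 3 2 13 14 9 6 15) = [11, 3, 13, 2, 4, 5, 15, 8, 10, 6, 1, 7, 12, 14, 9, 0]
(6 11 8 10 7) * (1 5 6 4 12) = (1 5 6 11 8 10 7 4 12) = [0, 5, 2, 3, 12, 6, 11, 4, 10, 9, 7, 8, 1]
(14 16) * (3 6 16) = (3 6 16 14) = [0, 1, 2, 6, 4, 5, 16, 7, 8, 9, 10, 11, 12, 13, 3, 15, 14]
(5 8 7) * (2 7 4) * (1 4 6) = (1 4 2 7 5 8 6) = [0, 4, 7, 3, 2, 8, 1, 5, 6]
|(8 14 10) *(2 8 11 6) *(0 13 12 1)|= 12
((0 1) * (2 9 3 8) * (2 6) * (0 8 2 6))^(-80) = (0 1 8)(2 9 3) = [1, 8, 9, 2, 4, 5, 6, 7, 0, 3]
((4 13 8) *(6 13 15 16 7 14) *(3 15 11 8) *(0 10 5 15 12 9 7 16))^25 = [10, 1, 2, 14, 11, 15, 9, 3, 4, 13, 5, 8, 6, 7, 12, 0, 16] = (16)(0 10 5 15)(3 14 12 6 9 13 7)(4 11 8)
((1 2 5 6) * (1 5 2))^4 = [0, 1, 2, 3, 4, 5, 6] = (6)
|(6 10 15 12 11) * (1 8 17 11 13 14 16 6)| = 28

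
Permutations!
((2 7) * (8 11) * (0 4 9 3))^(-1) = [3, 1, 7, 9, 0, 5, 6, 2, 11, 4, 10, 8] = (0 3 9 4)(2 7)(8 11)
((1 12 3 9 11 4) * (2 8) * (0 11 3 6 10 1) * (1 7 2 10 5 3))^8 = (0 4 11)(1 6 3)(5 9 12) = [4, 6, 2, 1, 11, 9, 3, 7, 8, 12, 10, 0, 5]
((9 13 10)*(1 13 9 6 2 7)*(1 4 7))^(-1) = (1 2 6 10 13)(4 7) = [0, 2, 6, 3, 7, 5, 10, 4, 8, 9, 13, 11, 12, 1]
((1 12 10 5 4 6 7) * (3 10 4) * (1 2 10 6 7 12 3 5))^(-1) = (1 10 2 7 4 12 6 3) = [0, 10, 7, 1, 12, 5, 3, 4, 8, 9, 2, 11, 6]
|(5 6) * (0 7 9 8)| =4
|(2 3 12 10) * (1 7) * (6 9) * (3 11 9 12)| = |(1 7)(2 11 9 6 12 10)| = 6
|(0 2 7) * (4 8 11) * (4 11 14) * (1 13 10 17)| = |(0 2 7)(1 13 10 17)(4 8 14)| = 12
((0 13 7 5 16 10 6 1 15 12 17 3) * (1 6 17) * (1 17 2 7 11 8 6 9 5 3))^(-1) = [3, 17, 10, 7, 4, 9, 8, 2, 11, 6, 16, 13, 15, 0, 14, 1, 5, 12] = (0 3 7 2 10 16 5 9 6 8 11 13)(1 17 12 15)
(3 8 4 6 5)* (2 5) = (2 5 3 8 4 6) = [0, 1, 5, 8, 6, 3, 2, 7, 4]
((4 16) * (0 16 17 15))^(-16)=(0 15 17 4 16)=[15, 1, 2, 3, 16, 5, 6, 7, 8, 9, 10, 11, 12, 13, 14, 17, 0, 4]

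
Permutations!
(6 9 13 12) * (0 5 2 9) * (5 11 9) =(0 11 9 13 12 6)(2 5) =[11, 1, 5, 3, 4, 2, 0, 7, 8, 13, 10, 9, 6, 12]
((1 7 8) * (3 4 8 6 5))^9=(1 6 3 8 7 5 4)=[0, 6, 2, 8, 1, 4, 3, 5, 7]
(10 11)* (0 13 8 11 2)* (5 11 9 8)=(0 13 5 11 10 2)(8 9)=[13, 1, 0, 3, 4, 11, 6, 7, 9, 8, 2, 10, 12, 5]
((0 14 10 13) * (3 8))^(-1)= [13, 1, 2, 8, 4, 5, 6, 7, 3, 9, 14, 11, 12, 10, 0]= (0 13 10 14)(3 8)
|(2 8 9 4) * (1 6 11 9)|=7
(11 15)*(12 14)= [0, 1, 2, 3, 4, 5, 6, 7, 8, 9, 10, 15, 14, 13, 12, 11]= (11 15)(12 14)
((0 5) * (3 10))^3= (0 5)(3 10)= [5, 1, 2, 10, 4, 0, 6, 7, 8, 9, 3]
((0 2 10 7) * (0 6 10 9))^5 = [9, 1, 0, 3, 4, 5, 7, 10, 8, 2, 6] = (0 9 2)(6 7 10)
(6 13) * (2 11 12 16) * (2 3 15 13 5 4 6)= [0, 1, 11, 15, 6, 4, 5, 7, 8, 9, 10, 12, 16, 2, 14, 13, 3]= (2 11 12 16 3 15 13)(4 6 5)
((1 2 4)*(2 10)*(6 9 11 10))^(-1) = (1 4 2 10 11 9 6) = [0, 4, 10, 3, 2, 5, 1, 7, 8, 6, 11, 9]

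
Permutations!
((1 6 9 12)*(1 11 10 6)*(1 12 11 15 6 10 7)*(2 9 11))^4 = [0, 11, 2, 3, 4, 5, 12, 6, 8, 9, 10, 15, 7, 13, 14, 1] = (1 11 15)(6 12 7)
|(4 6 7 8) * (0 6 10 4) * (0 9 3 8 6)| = |(3 8 9)(4 10)(6 7)| = 6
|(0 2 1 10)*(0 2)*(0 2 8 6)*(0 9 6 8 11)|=|(0 2 1 10 11)(6 9)|=10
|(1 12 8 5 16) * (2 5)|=6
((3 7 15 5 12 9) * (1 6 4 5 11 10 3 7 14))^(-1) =(1 14 3 10 11 15 7 9 12 5 4 6) =[0, 14, 2, 10, 6, 4, 1, 9, 8, 12, 11, 15, 5, 13, 3, 7]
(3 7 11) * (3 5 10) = [0, 1, 2, 7, 4, 10, 6, 11, 8, 9, 3, 5] = (3 7 11 5 10)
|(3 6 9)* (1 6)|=4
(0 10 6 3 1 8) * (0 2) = (0 10 6 3 1 8 2) = [10, 8, 0, 1, 4, 5, 3, 7, 2, 9, 6]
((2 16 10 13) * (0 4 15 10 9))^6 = (0 16 13 15)(2 10 4 9) = [16, 1, 10, 3, 9, 5, 6, 7, 8, 2, 4, 11, 12, 15, 14, 0, 13]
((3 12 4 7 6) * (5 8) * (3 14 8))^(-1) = (3 5 8 14 6 7 4 12) = [0, 1, 2, 5, 12, 8, 7, 4, 14, 9, 10, 11, 3, 13, 6]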